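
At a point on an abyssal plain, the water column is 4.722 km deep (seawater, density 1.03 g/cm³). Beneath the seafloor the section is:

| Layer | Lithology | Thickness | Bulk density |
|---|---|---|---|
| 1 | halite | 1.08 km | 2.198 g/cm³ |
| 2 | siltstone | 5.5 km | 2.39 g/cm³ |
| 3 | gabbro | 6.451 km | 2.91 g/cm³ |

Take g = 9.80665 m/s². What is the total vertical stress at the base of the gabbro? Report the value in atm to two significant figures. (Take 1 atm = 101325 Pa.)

3800 atm

seawater: 1030 kg/m³ × 9.80665 m/s² × 4722 m = 4.770×10^7 Pa = 470.7 atm
halite: 2198 kg/m³ × 9.80665 m/s² × 1080 m = 2.328×10^7 Pa = 229.7 atm
siltstone: 2390 kg/m³ × 9.80665 m/s² × 5500 m = 1.289×10^8 Pa = 1272 atm
gabbro: 2910 kg/m³ × 9.80665 m/s² × 6451 m = 1.841×10^8 Pa = 1817 atm
Total = 470.7 + 229.7 + 1272 + 1817 = 3789.6 atm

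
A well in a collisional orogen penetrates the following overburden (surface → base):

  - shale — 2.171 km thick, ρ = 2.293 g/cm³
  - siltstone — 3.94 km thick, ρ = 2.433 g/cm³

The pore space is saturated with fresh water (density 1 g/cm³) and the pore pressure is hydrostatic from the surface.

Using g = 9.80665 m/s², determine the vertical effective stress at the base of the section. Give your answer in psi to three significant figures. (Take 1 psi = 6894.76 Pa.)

Overburden (lithostatic) stress σ_v:
shale: 2293 kg/m³ × 9.80665 m/s² × 2171 m = 4.882×10^7 Pa = 48.82 MPa
siltstone: 2433 kg/m³ × 9.80665 m/s² × 3940 m = 9.401×10^7 Pa = 94.01 MPa
Total = 48.82 + 94.01 = 142.83 MPa
Pore pressure P_p = 1000 kg/m³ × 9.80665 m/s² × 6111 m = 5.993×10^7 Pa = 59.93 MPa
Effective stress σ' = σ_v − P_p = 142.8 − 59.93 = 82.897 MPa = 12023 psi

12000 psi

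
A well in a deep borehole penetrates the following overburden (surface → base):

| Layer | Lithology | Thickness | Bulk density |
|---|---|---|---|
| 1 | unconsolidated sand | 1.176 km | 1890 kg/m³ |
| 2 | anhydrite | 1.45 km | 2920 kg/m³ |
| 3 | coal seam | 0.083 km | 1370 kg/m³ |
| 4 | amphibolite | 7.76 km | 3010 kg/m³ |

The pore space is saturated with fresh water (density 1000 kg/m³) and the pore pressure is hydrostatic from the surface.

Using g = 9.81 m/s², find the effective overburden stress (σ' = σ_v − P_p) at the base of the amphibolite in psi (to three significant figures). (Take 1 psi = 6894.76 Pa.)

27700 psi

Overburden (lithostatic) stress σ_v:
unconsolidated sand: 1890 kg/m³ × 9.81 m/s² × 1176 m = 2.180×10^7 Pa = 21.80 MPa
anhydrite: 2920 kg/m³ × 9.81 m/s² × 1450 m = 4.154×10^7 Pa = 41.54 MPa
coal seam: 1370 kg/m³ × 9.81 m/s² × 83 m = 1.115×10^6 Pa = 1.115 MPa
amphibolite: 3010 kg/m³ × 9.81 m/s² × 7760 m = 2.291×10^8 Pa = 229.1 MPa
Total = 21.80 + 41.54 + 1.115 + 229.1 = 293.59 MPa
Pore pressure P_p = 1000 kg/m³ × 9.81 m/s² × 10469 m = 1.027×10^8 Pa = 102.7 MPa
Effective stress σ' = σ_v − P_p = 293.6 − 102.7 = 190.89 MPa = 27687 psi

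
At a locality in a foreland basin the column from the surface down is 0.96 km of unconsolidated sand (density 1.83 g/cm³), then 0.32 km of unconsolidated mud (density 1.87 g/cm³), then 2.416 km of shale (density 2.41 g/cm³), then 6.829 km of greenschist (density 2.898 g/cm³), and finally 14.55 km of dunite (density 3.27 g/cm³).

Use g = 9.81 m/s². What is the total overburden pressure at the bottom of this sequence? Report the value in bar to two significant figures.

unconsolidated sand: 1830 kg/m³ × 9.81 m/s² × 960 m = 1.723×10^7 Pa = 172.3 bar
unconsolidated mud: 1870 kg/m³ × 9.81 m/s² × 320 m = 5.870×10^6 Pa = 58.70 bar
shale: 2410 kg/m³ × 9.81 m/s² × 2416 m = 5.712×10^7 Pa = 571.2 bar
greenschist: 2898 kg/m³ × 9.81 m/s² × 6829 m = 1.941×10^8 Pa = 1941 bar
dunite: 3270 kg/m³ × 9.81 m/s² × 14550 m = 4.667×10^8 Pa = 4667 bar
Total = 172.3 + 58.70 + 571.2 + 1941 + 4667 = 7411.1 bar

7400 bar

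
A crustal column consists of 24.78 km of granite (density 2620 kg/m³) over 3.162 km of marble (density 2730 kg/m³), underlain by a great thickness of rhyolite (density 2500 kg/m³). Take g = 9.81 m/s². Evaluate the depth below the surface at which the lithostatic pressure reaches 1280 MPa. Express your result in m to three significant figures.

Pressure at base of upper layers: 2620×9.81×24780 + 2730×9.81×3162 = 7.216×10^8 Pa = 721.6 MPa
Remaining pressure to be supplied by rhyolite: 1.280×10^9 − 7.216×10^8 = 5.584×10^8 Pa
Additional depth in rhyolite = 5.584×10^8 Pa / (2500 kg/m³ × 9.81 m/s²) = 22769 m
Total depth = 27942 m + 22769 m = 50711 m

50700 m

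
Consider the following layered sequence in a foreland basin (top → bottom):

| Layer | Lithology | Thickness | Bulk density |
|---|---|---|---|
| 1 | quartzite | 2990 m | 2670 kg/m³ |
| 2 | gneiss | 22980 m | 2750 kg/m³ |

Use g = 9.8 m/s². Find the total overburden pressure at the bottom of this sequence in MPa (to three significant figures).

698 MPa

quartzite: 2670 kg/m³ × 9.8 m/s² × 2990 m = 7.824×10^7 Pa = 78.24 MPa
gneiss: 2750 kg/m³ × 9.8 m/s² × 22980 m = 6.193×10^8 Pa = 619.3 MPa
Total = 78.24 + 619.3 = 697.55 MPa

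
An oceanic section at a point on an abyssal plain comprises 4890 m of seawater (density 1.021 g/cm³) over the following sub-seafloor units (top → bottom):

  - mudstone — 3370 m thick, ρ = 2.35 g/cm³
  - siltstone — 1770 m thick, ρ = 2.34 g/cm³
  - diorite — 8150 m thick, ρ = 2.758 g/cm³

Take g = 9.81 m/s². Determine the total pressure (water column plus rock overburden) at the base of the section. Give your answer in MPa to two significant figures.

seawater: 1021 kg/m³ × 9.81 m/s² × 4890 m = 4.898×10^7 Pa = 48.98 MPa
mudstone: 2350 kg/m³ × 9.81 m/s² × 3370 m = 7.769×10^7 Pa = 77.69 MPa
siltstone: 2340 kg/m³ × 9.81 m/s² × 1770 m = 4.063×10^7 Pa = 40.63 MPa
diorite: 2758 kg/m³ × 9.81 m/s² × 8150 m = 2.205×10^8 Pa = 220.5 MPa
Total = 48.98 + 77.69 + 40.63 + 220.5 = 387.81 MPa

390 MPa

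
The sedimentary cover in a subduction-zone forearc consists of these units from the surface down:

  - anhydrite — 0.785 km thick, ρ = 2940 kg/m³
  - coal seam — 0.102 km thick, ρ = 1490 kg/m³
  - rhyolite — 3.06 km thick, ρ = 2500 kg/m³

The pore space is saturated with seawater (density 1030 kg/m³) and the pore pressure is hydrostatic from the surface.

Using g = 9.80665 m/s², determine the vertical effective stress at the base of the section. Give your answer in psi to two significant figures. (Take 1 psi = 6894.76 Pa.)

Overburden (lithostatic) stress σ_v:
anhydrite: 2940 kg/m³ × 9.80665 m/s² × 785 m = 2.263×10^7 Pa = 22.63 MPa
coal seam: 1490 kg/m³ × 9.80665 m/s² × 102 m = 1.490×10^6 Pa = 1.490 MPa
rhyolite: 2500 kg/m³ × 9.80665 m/s² × 3060 m = 7.502×10^7 Pa = 75.02 MPa
Total = 22.63 + 1.490 + 75.02 = 99.144 MPa
Pore pressure P_p = 1030 kg/m³ × 9.80665 m/s² × 3947 m = 3.987×10^7 Pa = 39.87 MPa
Effective stress σ' = σ_v − P_p = 99.14 − 39.87 = 59.276 MPa = 8597.3 psi

8600 psi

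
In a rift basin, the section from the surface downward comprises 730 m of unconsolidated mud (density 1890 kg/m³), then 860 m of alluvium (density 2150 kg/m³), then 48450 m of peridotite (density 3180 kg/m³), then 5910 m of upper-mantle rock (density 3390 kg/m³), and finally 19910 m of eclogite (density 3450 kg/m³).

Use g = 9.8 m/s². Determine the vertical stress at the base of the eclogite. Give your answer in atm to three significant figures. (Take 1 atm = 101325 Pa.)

23800 atm

unconsolidated mud: 1890 kg/m³ × 9.8 m/s² × 730 m = 1.352×10^7 Pa = 133.4 atm
alluvium: 2150 kg/m³ × 9.8 m/s² × 860 m = 1.812×10^7 Pa = 178.8 atm
peridotite: 3180 kg/m³ × 9.8 m/s² × 48450 m = 1.510×10^9 Pa = 14902 atm
upper-mantle rock: 3390 kg/m³ × 9.8 m/s² × 5910 m = 1.963×10^8 Pa = 1938 atm
eclogite: 3450 kg/m³ × 9.8 m/s² × 19910 m = 6.732×10^8 Pa = 6644 atm
Total = 133.4 + 178.8 + 14902 + 1938 + 6644 = 23795 atm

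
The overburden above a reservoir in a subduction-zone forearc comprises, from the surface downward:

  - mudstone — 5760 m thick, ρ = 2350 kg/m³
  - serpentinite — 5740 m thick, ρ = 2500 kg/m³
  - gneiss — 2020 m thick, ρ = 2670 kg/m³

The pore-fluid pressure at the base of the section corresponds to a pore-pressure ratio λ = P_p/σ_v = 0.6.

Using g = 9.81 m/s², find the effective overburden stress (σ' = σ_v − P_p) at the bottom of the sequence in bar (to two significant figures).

Overburden (lithostatic) stress σ_v:
mudstone: 2350 kg/m³ × 9.81 m/s² × 5760 m = 1.328×10^8 Pa = 132.8 MPa
serpentinite: 2500 kg/m³ × 9.81 m/s² × 5740 m = 1.408×10^8 Pa = 140.8 MPa
gneiss: 2670 kg/m³ × 9.81 m/s² × 2020 m = 5.291×10^7 Pa = 52.91 MPa
Total = 132.8 + 140.8 + 52.91 = 326.47 MPa
Pore pressure P_p = λ·σ_v = 0.6 × 326.5 MPa = 195.9 MPa
Effective stress σ' = σ_v − P_p = 326.5 − 195.9 = 130.59 MPa = 1305.9 bar

1300 bar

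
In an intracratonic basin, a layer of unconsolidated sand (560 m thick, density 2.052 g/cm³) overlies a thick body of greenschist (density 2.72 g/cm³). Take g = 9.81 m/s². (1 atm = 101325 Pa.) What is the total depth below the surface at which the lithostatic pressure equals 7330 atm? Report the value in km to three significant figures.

28.0 km

Pressure at base of upper layers: 2052×9.81×560 = 1.127×10^7 Pa = 111.3 atm
Remaining pressure to be supplied by greenschist: 7.427×10^8 − 1.127×10^7 = 7.314×10^8 Pa
Additional depth in greenschist = 7.314×10^8 Pa / (2720 kg/m³ × 9.81 m/s²) = 27412 m
Total depth = 560 m + 27412 m = 27972 m
= 27.972 km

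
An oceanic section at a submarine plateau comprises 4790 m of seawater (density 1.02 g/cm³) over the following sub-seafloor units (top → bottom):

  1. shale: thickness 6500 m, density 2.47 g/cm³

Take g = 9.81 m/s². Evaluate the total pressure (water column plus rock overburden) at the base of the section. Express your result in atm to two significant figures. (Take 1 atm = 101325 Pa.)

2000 atm

seawater: 1020 kg/m³ × 9.81 m/s² × 4790 m = 4.793×10^7 Pa = 473.0 atm
shale: 2470 kg/m³ × 9.81 m/s² × 6500 m = 1.575×10^8 Pa = 1554 atm
Total = 473.0 + 1554 = 2027.4 atm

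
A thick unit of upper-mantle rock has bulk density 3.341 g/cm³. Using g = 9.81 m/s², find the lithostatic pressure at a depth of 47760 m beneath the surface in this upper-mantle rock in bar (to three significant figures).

upper-mantle rock: 3341 kg/m³ × 9.81 m/s² × 47760 m = 1.565×10^9 Pa = 15653 bar

15700 bar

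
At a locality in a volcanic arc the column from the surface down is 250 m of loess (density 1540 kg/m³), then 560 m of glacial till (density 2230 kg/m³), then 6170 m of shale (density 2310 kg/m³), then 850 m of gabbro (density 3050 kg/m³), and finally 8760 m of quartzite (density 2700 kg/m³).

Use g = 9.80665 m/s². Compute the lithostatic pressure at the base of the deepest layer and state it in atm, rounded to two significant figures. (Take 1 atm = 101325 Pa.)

loess: 1540 kg/m³ × 9.80665 m/s² × 250 m = 3.776×10^6 Pa = 37.26 atm
glacial till: 2230 kg/m³ × 9.80665 m/s² × 560 m = 1.225×10^7 Pa = 120.9 atm
shale: 2310 kg/m³ × 9.80665 m/s² × 6170 m = 1.398×10^8 Pa = 1379 atm
gabbro: 3050 kg/m³ × 9.80665 m/s² × 850 m = 2.542×10^7 Pa = 250.9 atm
quartzite: 2700 kg/m³ × 9.80665 m/s² × 8760 m = 2.319×10^8 Pa = 2289 atm
Total = 37.26 + 120.9 + 1379 + 250.9 + 2289 = 4077.6 atm

4100 atm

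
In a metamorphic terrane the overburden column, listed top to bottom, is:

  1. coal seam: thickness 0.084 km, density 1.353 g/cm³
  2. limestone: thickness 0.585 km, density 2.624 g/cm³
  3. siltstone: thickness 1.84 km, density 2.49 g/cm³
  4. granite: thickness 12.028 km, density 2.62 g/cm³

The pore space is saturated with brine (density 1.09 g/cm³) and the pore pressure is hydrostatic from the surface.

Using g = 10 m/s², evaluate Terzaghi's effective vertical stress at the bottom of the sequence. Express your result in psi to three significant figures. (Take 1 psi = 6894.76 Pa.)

Overburden (lithostatic) stress σ_v:
coal seam: 1353 kg/m³ × 10 m/s² × 84 m = 1.137×10^6 Pa = 1.137 MPa
limestone: 2624 kg/m³ × 10 m/s² × 585 m = 1.535×10^7 Pa = 15.35 MPa
siltstone: 2490 kg/m³ × 10 m/s² × 1840 m = 4.582×10^7 Pa = 45.82 MPa
granite: 2620 kg/m³ × 10 m/s² × 12028 m = 3.151×10^8 Pa = 315.1 MPa
Total = 1.137 + 15.35 + 45.82 + 315.1 = 377.44 MPa
Pore pressure P_p = 1090 kg/m³ × 10 m/s² × 14537 m = 1.585×10^8 Pa = 158.5 MPa
Effective stress σ' = σ_v − P_p = 377.4 − 158.5 = 218.98 MPa = 31761 psi

31800 psi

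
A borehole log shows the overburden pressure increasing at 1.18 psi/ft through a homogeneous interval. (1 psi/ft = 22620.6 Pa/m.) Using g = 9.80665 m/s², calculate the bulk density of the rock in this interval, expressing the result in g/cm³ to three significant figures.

ρ = (dP/dz)/g = 1.18 psi/ft / 9.80665 m/s² = 26692 Pa/m / 9.80665 m/s² = 2721.9 kg/m³
= 2.722 g/cm³

2.72 g/cm³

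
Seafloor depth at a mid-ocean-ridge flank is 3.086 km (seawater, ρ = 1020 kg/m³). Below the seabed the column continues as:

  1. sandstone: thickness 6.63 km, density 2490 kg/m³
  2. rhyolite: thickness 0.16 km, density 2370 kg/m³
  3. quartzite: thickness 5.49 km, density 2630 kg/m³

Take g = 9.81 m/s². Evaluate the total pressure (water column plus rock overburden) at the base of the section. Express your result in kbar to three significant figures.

seawater: 1020 kg/m³ × 9.81 m/s² × 3086 m = 3.088×10^7 Pa = 0.3088 kbar
sandstone: 2490 kg/m³ × 9.81 m/s² × 6630 m = 1.620×10^8 Pa = 1.620 kbar
rhyolite: 2370 kg/m³ × 9.81 m/s² × 160 m = 3.720×10^6 Pa = 0.03720 kbar
quartzite: 2630 kg/m³ × 9.81 m/s² × 5490 m = 1.416×10^8 Pa = 1.416 kbar
Total = 0.3088 + 1.620 + 0.03720 + 1.416 = 3.3819 kbar

3.38 kbar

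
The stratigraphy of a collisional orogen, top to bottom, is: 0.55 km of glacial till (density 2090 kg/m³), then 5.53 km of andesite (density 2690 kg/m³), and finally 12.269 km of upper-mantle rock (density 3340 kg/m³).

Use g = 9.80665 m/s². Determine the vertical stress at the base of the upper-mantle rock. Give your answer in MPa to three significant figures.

glacial till: 2090 kg/m³ × 9.80665 m/s² × 550 m = 1.127×10^7 Pa = 11.27 MPa
andesite: 2690 kg/m³ × 9.80665 m/s² × 5530 m = 1.459×10^8 Pa = 145.9 MPa
upper-mantle rock: 3340 kg/m³ × 9.80665 m/s² × 12269 m = 4.019×10^8 Pa = 401.9 MPa
Total = 11.27 + 145.9 + 401.9 = 559.01 MPa

559 MPa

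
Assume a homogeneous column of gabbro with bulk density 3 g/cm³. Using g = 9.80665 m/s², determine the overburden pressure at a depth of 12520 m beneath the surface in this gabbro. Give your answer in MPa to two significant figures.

370 MPa

gabbro: 3000 kg/m³ × 9.80665 m/s² × 12520 m = 3.683×10^8 Pa = 368.3 MPa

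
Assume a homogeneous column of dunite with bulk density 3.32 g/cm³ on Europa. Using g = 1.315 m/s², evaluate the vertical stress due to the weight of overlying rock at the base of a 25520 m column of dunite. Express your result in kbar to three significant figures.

dunite: 3320 kg/m³ × 1.315 m/s² × 25520 m = 1.114×10^8 Pa = 1.114 kbar

1.11 kbar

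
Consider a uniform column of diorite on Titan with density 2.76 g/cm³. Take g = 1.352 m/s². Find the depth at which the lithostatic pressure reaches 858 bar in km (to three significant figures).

h = P/(ρg) = 858 bar / (2760 kg/m³ × 1.352 m/s²) = 8.580×10^7 Pa / 3731.5 Pa/m = 22993 m
= 22.993 km

23.0 km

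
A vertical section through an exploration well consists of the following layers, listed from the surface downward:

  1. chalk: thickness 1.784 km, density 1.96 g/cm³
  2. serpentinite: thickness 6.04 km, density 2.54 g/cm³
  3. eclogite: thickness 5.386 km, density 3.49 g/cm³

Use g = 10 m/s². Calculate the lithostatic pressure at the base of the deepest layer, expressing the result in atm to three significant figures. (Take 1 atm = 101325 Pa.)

3710 atm

chalk: 1960 kg/m³ × 10 m/s² × 1784 m = 3.497×10^7 Pa = 345.1 atm
serpentinite: 2540 kg/m³ × 10 m/s² × 6040 m = 1.534×10^8 Pa = 1514 atm
eclogite: 3490 kg/m³ × 10 m/s² × 5386 m = 1.880×10^8 Pa = 1855 atm
Total = 345.1 + 1514 + 1855 = 3714.3 atm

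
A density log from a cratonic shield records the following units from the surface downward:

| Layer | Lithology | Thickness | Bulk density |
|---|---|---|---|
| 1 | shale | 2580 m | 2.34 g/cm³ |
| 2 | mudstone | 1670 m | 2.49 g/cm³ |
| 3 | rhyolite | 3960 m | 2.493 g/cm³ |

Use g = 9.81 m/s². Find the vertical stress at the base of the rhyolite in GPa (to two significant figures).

shale: 2340 kg/m³ × 9.81 m/s² × 2580 m = 5.922×10^7 Pa = 0.05922 GPa
mudstone: 2490 kg/m³ × 9.81 m/s² × 1670 m = 4.079×10^7 Pa = 0.04079 GPa
rhyolite: 2493 kg/m³ × 9.81 m/s² × 3960 m = 9.685×10^7 Pa = 0.09685 GPa
Total = 0.05922 + 0.04079 + 0.09685 = 0.19686 GPa

0.20 GPa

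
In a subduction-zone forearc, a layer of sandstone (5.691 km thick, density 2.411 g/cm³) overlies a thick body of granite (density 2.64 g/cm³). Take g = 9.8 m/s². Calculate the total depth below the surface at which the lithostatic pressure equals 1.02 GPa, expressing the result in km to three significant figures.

Pressure at base of upper layers: 2411×9.8×5691 = 1.345×10^8 Pa = 0.1345 GPa
Remaining pressure to be supplied by granite: 1.020×10^9 − 1.345×10^8 = 8.855×10^8 Pa
Additional depth in granite = 8.855×10^8 Pa / (2640 kg/m³ × 9.8 m/s²) = 34228 m
Total depth = 5691 m + 34228 m = 39919 m
= 39.919 km

39.9 km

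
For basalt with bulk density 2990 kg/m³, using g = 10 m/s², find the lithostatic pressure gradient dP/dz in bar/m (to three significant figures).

dP/dz = ρg = 2990 kg/m³ × 10 m/s² = 29900 Pa/m
= 29900 Pa/m × (1 bar/m / 1.0000×10^5 Pa/m) = 0.29900 bar/m

0.299 bar/m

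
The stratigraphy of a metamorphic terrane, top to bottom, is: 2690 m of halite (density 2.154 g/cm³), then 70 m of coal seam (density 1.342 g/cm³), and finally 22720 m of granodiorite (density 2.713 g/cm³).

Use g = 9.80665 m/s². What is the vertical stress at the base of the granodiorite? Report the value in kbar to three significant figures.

6.62 kbar

halite: 2154 kg/m³ × 9.80665 m/s² × 2690 m = 5.682×10^7 Pa = 0.5682 kbar
coal seam: 1342 kg/m³ × 9.80665 m/s² × 70 m = 9.212×10^5 Pa = 9.212×10^-3 kbar
granodiorite: 2713 kg/m³ × 9.80665 m/s² × 22720 m = 6.045×10^8 Pa = 6.045 kbar
Total = 0.5682 + 9.212×10^-3 + 6.045 = 6.6222 kbar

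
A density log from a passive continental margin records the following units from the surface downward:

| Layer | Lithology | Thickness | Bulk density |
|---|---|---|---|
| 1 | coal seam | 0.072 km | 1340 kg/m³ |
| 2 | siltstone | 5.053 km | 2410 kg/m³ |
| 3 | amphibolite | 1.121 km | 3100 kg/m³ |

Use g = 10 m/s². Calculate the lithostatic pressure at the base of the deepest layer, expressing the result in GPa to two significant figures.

0.16 GPa

coal seam: 1340 kg/m³ × 10 m/s² × 72 m = 9.648×10^5 Pa = 9.648×10^-4 GPa
siltstone: 2410 kg/m³ × 10 m/s² × 5053 m = 1.218×10^8 Pa = 0.1218 GPa
amphibolite: 3100 kg/m³ × 10 m/s² × 1121 m = 3.475×10^7 Pa = 0.03475 GPa
Total = 9.648×10^-4 + 0.1218 + 0.03475 = 0.15749 GPa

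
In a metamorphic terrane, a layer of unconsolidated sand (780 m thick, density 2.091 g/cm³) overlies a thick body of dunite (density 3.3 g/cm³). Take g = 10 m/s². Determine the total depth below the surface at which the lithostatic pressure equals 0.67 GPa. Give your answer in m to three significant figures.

20600 m

Pressure at base of upper layers: 2091×10×780 = 1.631×10^7 Pa = 0.01631 GPa
Remaining pressure to be supplied by dunite: 6.700×10^8 − 1.631×10^7 = 6.537×10^8 Pa
Additional depth in dunite = 6.537×10^8 Pa / (3300 kg/m³ × 10 m/s²) = 19809 m
Total depth = 780 m + 19809 m = 20589 m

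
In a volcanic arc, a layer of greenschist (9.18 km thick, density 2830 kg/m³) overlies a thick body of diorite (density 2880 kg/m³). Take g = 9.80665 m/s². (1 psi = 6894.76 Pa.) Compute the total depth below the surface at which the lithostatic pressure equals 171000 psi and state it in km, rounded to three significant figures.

41.9 km

Pressure at base of upper layers: 2830×9.80665×9180 = 2.548×10^8 Pa = 36951 psi
Remaining pressure to be supplied by diorite: 1.179×10^9 − 2.548×10^8 = 9.242×10^8 Pa
Additional depth in diorite = 9.242×10^8 Pa / (2880 kg/m³ × 9.80665 m/s²) = 32724 m
Total depth = 9180 m + 32724 m = 41904 m
= 41.904 km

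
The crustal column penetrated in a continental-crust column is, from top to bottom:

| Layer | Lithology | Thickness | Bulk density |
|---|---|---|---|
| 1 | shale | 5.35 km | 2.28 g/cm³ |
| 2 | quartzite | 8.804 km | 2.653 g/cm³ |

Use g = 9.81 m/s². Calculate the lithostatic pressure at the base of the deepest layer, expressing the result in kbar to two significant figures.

3.5 kbar

shale: 2280 kg/m³ × 9.81 m/s² × 5350 m = 1.197×10^8 Pa = 1.197 kbar
quartzite: 2653 kg/m³ × 9.81 m/s² × 8804 m = 2.291×10^8 Pa = 2.291 kbar
Total = 1.197 + 2.291 = 3.4879 kbar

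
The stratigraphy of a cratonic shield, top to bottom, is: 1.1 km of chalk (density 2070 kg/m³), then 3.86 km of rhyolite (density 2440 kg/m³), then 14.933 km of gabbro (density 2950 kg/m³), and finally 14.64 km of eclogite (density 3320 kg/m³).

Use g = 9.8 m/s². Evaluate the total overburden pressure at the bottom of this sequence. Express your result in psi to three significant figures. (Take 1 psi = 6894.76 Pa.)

148000 psi

chalk: 2070 kg/m³ × 9.8 m/s² × 1100 m = 2.231×10^7 Pa = 3236 psi
rhyolite: 2440 kg/m³ × 9.8 m/s² × 3860 m = 9.230×10^7 Pa = 13387 psi
gabbro: 2950 kg/m³ × 9.8 m/s² × 14933 m = 4.317×10^8 Pa = 62615 psi
eclogite: 3320 kg/m³ × 9.8 m/s² × 14640 m = 4.763×10^8 Pa = 69085 psi
Total = 3236 + 13387 + 62615 + 69085 = 1.4832×10^5 psi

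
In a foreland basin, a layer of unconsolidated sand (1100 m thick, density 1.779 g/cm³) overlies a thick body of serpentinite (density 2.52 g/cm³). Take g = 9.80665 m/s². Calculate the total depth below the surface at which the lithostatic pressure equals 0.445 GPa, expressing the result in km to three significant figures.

Pressure at base of upper layers: 1779×9.80665×1100 = 1.919×10^7 Pa = 0.01919 GPa
Remaining pressure to be supplied by serpentinite: 4.450×10^8 − 1.919×10^7 = 4.258×10^8 Pa
Additional depth in serpentinite = 4.258×10^8 Pa / (2520 kg/m³ × 9.80665 m/s²) = 17230 m
Total depth = 1100 m + 17230 m = 18330 m
= 18.330 km

18.3 km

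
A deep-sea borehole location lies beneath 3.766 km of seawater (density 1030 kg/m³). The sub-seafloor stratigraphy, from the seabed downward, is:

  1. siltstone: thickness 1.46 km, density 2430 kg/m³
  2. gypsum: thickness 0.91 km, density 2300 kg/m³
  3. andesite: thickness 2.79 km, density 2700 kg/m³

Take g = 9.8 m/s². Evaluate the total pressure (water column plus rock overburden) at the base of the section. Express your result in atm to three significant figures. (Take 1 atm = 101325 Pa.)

seawater: 1030 kg/m³ × 9.8 m/s² × 3766 m = 3.801×10^7 Pa = 375.2 atm
siltstone: 2430 kg/m³ × 9.8 m/s² × 1460 m = 3.477×10^7 Pa = 343.1 atm
gypsum: 2300 kg/m³ × 9.8 m/s² × 910 m = 2.051×10^7 Pa = 202.4 atm
andesite: 2700 kg/m³ × 9.8 m/s² × 2790 m = 7.382×10^7 Pa = 728.6 atm
Total = 375.2 + 343.1 + 202.4 + 728.6 = 1649.3 atm

1650 atm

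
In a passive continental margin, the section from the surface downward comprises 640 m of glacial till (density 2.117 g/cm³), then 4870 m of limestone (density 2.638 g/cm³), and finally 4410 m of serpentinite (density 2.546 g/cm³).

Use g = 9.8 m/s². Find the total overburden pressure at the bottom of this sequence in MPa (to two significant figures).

glacial till: 2117 kg/m³ × 9.8 m/s² × 640 m = 1.328×10^7 Pa = 13.28 MPa
limestone: 2638 kg/m³ × 9.8 m/s² × 4870 m = 1.259×10^8 Pa = 125.9 MPa
serpentinite: 2546 kg/m³ × 9.8 m/s² × 4410 m = 1.100×10^8 Pa = 110.0 MPa
Total = 13.28 + 125.9 + 110.0 = 249.21 MPa

250 MPa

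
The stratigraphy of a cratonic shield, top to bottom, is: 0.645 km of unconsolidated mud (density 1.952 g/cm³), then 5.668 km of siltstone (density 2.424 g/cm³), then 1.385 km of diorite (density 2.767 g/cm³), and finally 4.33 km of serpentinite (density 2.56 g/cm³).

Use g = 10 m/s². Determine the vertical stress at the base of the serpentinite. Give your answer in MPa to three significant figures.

299 MPa

unconsolidated mud: 1952 kg/m³ × 10 m/s² × 645 m = 1.259×10^7 Pa = 12.59 MPa
siltstone: 2424 kg/m³ × 10 m/s² × 5668 m = 1.374×10^8 Pa = 137.4 MPa
diorite: 2767 kg/m³ × 10 m/s² × 1385 m = 3.832×10^7 Pa = 38.32 MPa
serpentinite: 2560 kg/m³ × 10 m/s² × 4330 m = 1.108×10^8 Pa = 110.8 MPa
Total = 12.59 + 137.4 + 38.32 + 110.8 = 299.15 MPa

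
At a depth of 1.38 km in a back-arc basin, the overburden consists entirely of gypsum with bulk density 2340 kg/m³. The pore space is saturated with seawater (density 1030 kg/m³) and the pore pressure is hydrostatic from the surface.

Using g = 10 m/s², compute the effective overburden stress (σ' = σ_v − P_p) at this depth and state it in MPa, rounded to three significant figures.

18.1 MPa

Overburden (lithostatic) stress σ_v:
gypsum: 2340 kg/m³ × 10 m/s² × 1380 m = 3.229×10^7 Pa = 32.29 MPa
Pore pressure P_p = 1030 kg/m³ × 10 m/s² × 1380 m = 1.421×10^7 Pa = 14.21 MPa
Effective stress σ' = σ_v − P_p = 32.29 − 14.21 = 18.078 MPa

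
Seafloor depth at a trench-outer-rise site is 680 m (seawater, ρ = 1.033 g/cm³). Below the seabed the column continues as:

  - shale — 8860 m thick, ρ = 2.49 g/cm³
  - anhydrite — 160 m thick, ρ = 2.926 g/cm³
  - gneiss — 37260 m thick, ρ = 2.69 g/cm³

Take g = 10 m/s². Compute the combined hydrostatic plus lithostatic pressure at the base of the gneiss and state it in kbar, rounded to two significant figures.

12 kbar

seawater: 1033 kg/m³ × 10 m/s² × 680 m = 7.024×10^6 Pa = 0.07024 kbar
shale: 2490 kg/m³ × 10 m/s² × 8860 m = 2.206×10^8 Pa = 2.206 kbar
anhydrite: 2926 kg/m³ × 10 m/s² × 160 m = 4.682×10^6 Pa = 0.04682 kbar
gneiss: 2690 kg/m³ × 10 m/s² × 37260 m = 1.002×10^9 Pa = 10.02 kbar
Total = 0.07024 + 2.206 + 0.04682 + 10.02 = 12.346 kbar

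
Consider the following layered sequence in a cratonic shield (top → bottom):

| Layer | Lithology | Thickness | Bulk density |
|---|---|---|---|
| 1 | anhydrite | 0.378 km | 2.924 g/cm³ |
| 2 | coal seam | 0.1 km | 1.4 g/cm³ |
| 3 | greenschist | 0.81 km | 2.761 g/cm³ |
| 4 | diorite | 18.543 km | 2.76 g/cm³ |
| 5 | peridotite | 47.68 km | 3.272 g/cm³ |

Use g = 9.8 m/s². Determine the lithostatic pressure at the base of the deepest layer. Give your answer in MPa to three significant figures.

2060 MPa

anhydrite: 2924 kg/m³ × 9.8 m/s² × 378 m = 1.083×10^7 Pa = 10.83 MPa
coal seam: 1400 kg/m³ × 9.8 m/s² × 100 m = 1.372×10^6 Pa = 1.372 MPa
greenschist: 2761 kg/m³ × 9.8 m/s² × 810 m = 2.192×10^7 Pa = 21.92 MPa
diorite: 2760 kg/m³ × 9.8 m/s² × 18543 m = 5.016×10^8 Pa = 501.6 MPa
peridotite: 3272 kg/m³ × 9.8 m/s² × 47680 m = 1.529×10^9 Pa = 1529 MPa
Total = 10.83 + 1.372 + 21.92 + 501.6 + 1529 = 2064.6 MPa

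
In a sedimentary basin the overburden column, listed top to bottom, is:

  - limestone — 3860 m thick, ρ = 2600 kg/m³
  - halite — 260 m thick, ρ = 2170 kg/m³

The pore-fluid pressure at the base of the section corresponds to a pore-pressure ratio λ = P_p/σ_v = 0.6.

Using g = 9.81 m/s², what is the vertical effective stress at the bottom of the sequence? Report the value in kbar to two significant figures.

Overburden (lithostatic) stress σ_v:
limestone: 2600 kg/m³ × 9.81 m/s² × 3860 m = 9.845×10^7 Pa = 98.45 MPa
halite: 2170 kg/m³ × 9.81 m/s² × 260 m = 5.535×10^6 Pa = 5.535 MPa
Total = 98.45 + 5.535 = 103.99 MPa
Pore pressure P_p = λ·σ_v = 0.6 × 104.0 MPa = 62.39 MPa
Effective stress σ' = σ_v − P_p = 104.0 − 62.39 = 41.595 MPa = 0.41595 kbar

0.42 kbar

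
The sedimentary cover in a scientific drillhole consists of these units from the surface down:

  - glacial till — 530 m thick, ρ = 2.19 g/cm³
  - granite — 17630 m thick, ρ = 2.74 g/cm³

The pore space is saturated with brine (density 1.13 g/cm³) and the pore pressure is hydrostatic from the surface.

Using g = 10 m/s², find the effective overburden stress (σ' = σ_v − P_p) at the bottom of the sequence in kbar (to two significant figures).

Overburden (lithostatic) stress σ_v:
glacial till: 2190 kg/m³ × 10 m/s² × 530 m = 1.161×10^7 Pa = 11.61 MPa
granite: 2740 kg/m³ × 10 m/s² × 17630 m = 4.831×10^8 Pa = 483.1 MPa
Total = 11.61 + 483.1 = 494.67 MPa
Pore pressure P_p = 1130 kg/m³ × 10 m/s² × 18160 m = 2.052×10^8 Pa = 205.2 MPa
Effective stress σ' = σ_v − P_p = 494.7 − 205.2 = 289.46 MPa = 2.8946 kbar

2.9 kbar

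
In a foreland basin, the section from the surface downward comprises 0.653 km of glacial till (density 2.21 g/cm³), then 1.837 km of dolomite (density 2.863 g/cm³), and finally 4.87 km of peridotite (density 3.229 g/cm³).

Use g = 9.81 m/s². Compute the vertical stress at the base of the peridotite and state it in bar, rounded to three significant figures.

glacial till: 2210 kg/m³ × 9.81 m/s² × 653 m = 1.416×10^7 Pa = 141.6 bar
dolomite: 2863 kg/m³ × 9.81 m/s² × 1837 m = 5.159×10^7 Pa = 515.9 bar
peridotite: 3229 kg/m³ × 9.81 m/s² × 4870 m = 1.543×10^8 Pa = 1543 bar
Total = 141.6 + 515.9 + 1543 = 2200.2 bar

2200 bar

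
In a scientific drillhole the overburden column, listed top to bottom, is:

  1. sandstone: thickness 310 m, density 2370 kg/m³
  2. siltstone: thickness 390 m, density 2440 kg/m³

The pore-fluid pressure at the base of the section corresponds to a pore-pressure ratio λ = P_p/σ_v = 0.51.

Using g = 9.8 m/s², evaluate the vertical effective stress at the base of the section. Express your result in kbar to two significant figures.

0.081 kbar

Overburden (lithostatic) stress σ_v:
sandstone: 2370 kg/m³ × 9.8 m/s² × 310 m = 7.200×10^6 Pa = 7.200 MPa
siltstone: 2440 kg/m³ × 9.8 m/s² × 390 m = 9.326×10^6 Pa = 9.326 MPa
Total = 7.200 + 9.326 = 16.526 MPa
Pore pressure P_p = λ·σ_v = 0.51 × 16.53 MPa = 8.428 MPa
Effective stress σ' = σ_v − P_p = 16.53 − 8.428 = 8.0976 MPa = 0.080976 kbar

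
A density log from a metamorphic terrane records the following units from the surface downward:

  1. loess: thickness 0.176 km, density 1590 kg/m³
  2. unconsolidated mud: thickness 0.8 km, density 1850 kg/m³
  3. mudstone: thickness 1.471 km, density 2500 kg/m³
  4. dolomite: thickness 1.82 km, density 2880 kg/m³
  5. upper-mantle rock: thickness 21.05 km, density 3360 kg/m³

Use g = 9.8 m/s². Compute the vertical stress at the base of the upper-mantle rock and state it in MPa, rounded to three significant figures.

798 MPa

loess: 1590 kg/m³ × 9.8 m/s² × 176 m = 2.742×10^6 Pa = 2.742 MPa
unconsolidated mud: 1850 kg/m³ × 9.8 m/s² × 800 m = 1.450×10^7 Pa = 14.50 MPa
mudstone: 2500 kg/m³ × 9.8 m/s² × 1471 m = 3.604×10^7 Pa = 36.04 MPa
dolomite: 2880 kg/m³ × 9.8 m/s² × 1820 m = 5.137×10^7 Pa = 51.37 MPa
upper-mantle rock: 3360 kg/m³ × 9.8 m/s² × 21050 m = 6.931×10^8 Pa = 693.1 MPa
Total = 2.742 + 14.50 + 36.04 + 51.37 + 693.1 = 797.79 MPa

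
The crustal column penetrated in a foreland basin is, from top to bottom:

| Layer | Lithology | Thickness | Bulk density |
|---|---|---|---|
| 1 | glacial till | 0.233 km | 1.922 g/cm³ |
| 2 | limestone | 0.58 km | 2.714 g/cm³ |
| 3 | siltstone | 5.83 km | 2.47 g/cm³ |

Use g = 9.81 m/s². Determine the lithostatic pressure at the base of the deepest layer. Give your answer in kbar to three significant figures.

glacial till: 1922 kg/m³ × 9.81 m/s² × 233 m = 4.393×10^6 Pa = 0.04393 kbar
limestone: 2714 kg/m³ × 9.81 m/s² × 580 m = 1.544×10^7 Pa = 0.1544 kbar
siltstone: 2470 kg/m³ × 9.81 m/s² × 5830 m = 1.413×10^8 Pa = 1.413 kbar
Total = 0.04393 + 0.1544 + 1.413 = 1.6110 kbar

1.61 kbar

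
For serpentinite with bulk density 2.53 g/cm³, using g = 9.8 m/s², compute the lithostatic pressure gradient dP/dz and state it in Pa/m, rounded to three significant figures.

24800 Pa/m

dP/dz = ρg = 2530 kg/m³ × 9.8 m/s² = 24794 Pa/m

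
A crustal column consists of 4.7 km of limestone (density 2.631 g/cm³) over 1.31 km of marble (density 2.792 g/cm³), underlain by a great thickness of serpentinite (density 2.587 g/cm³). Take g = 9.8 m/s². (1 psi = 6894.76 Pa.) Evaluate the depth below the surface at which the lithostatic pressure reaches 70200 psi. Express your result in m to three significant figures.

18900 m

Pressure at base of upper layers: 2631×9.8×4700 + 2792×9.8×1310 = 1.570×10^8 Pa = 22775 psi
Remaining pressure to be supplied by serpentinite: 4.840×10^8 − 1.570×10^8 = 3.270×10^8 Pa
Additional depth in serpentinite = 3.270×10^8 Pa / (2587 kg/m³ × 9.8 m/s²) = 12897 m
Total depth = 6010 m + 12897 m = 18907 m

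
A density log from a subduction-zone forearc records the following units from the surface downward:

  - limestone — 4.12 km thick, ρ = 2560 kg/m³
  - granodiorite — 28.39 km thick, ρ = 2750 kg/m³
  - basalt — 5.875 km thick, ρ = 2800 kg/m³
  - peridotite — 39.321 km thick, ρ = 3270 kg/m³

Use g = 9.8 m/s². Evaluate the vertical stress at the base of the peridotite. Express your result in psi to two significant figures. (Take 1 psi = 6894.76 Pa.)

limestone: 2560 kg/m³ × 9.8 m/s² × 4120 m = 1.034×10^8 Pa = 14991 psi
granodiorite: 2750 kg/m³ × 9.8 m/s² × 28390 m = 7.651×10^8 Pa = 1.110×10^5 psi
basalt: 2800 kg/m³ × 9.8 m/s² × 5875 m = 1.612×10^8 Pa = 23382 psi
peridotite: 3270 kg/m³ × 9.8 m/s² × 39321 m = 1.260×10^9 Pa = 1.828×10^5 psi
Total = 14991 + 1.110×10^5 + 23382 + 1.828×10^5 = 3.3210×10^5 psi

330000 psi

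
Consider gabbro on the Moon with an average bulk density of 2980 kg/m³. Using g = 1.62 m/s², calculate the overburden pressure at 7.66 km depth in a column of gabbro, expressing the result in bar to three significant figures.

370 bar

gabbro: 2980 kg/m³ × 1.62 m/s² × 7660 m = 3.698×10^7 Pa = 369.8 bar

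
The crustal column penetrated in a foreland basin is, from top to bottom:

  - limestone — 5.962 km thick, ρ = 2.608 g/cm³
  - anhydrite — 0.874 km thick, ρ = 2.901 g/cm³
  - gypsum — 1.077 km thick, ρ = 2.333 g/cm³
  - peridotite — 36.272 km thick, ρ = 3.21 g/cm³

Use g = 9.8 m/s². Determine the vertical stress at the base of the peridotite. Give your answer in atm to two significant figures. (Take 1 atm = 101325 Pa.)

limestone: 2608 kg/m³ × 9.8 m/s² × 5962 m = 1.524×10^8 Pa = 1504 atm
anhydrite: 2901 kg/m³ × 9.8 m/s² × 874 m = 2.485×10^7 Pa = 245.2 atm
gypsum: 2333 kg/m³ × 9.8 m/s² × 1077 m = 2.462×10^7 Pa = 243.0 atm
peridotite: 3210 kg/m³ × 9.8 m/s² × 36272 m = 1.141×10^9 Pa = 11261 atm
Total = 1504 + 245.2 + 243.0 + 11261 = 13253 atm

13000 atm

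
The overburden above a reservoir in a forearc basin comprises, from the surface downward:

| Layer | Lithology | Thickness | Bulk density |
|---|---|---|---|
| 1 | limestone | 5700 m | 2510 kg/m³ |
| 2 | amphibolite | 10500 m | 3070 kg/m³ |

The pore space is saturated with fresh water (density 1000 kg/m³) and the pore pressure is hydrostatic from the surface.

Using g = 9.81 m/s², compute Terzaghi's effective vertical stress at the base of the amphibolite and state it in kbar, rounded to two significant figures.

3.0 kbar

Overburden (lithostatic) stress σ_v:
limestone: 2510 kg/m³ × 9.81 m/s² × 5700 m = 1.404×10^8 Pa = 140.4 MPa
amphibolite: 3070 kg/m³ × 9.81 m/s² × 10500 m = 3.162×10^8 Pa = 316.2 MPa
Total = 140.4 + 316.2 = 456.58 MPa
Pore pressure P_p = 1000 kg/m³ × 9.81 m/s² × 16200 m = 1.589×10^8 Pa = 158.9 MPa
Effective stress σ' = σ_v − P_p = 456.6 − 158.9 = 297.66 MPa = 2.9766 kbar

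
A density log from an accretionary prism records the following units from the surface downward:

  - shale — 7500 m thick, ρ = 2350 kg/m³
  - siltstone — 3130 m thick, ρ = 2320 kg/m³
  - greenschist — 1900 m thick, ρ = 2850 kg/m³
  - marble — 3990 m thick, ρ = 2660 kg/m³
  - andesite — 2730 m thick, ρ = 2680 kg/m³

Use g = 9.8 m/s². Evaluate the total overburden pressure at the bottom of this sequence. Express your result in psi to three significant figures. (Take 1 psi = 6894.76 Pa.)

68600 psi

shale: 2350 kg/m³ × 9.8 m/s² × 7500 m = 1.727×10^8 Pa = 25052 psi
siltstone: 2320 kg/m³ × 9.8 m/s² × 3130 m = 7.116×10^7 Pa = 10321 psi
greenschist: 2850 kg/m³ × 9.8 m/s² × 1900 m = 5.307×10^7 Pa = 7697 psi
marble: 2660 kg/m³ × 9.8 m/s² × 3990 m = 1.040×10^8 Pa = 15086 psi
andesite: 2680 kg/m³ × 9.8 m/s² × 2730 m = 7.170×10^7 Pa = 10399 psi
Total = 25052 + 10321 + 7697 + 15086 + 10399 = 68555 psi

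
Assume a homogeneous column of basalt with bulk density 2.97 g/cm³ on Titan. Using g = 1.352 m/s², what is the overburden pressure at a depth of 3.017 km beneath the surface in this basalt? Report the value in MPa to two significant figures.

12 MPa

basalt: 2970 kg/m³ × 1.352 m/s² × 3017 m = 1.211×10^7 Pa = 12.11 MPa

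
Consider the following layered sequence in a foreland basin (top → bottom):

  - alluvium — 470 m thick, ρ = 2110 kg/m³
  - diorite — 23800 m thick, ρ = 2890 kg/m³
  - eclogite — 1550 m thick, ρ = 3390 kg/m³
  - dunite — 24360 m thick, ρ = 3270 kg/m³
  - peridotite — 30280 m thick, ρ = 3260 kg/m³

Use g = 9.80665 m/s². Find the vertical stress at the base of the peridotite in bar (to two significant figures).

alluvium: 2110 kg/m³ × 9.80665 m/s² × 470 m = 9.725×10^6 Pa = 97.25 bar
diorite: 2890 kg/m³ × 9.80665 m/s² × 23800 m = 6.745×10^8 Pa = 6745 bar
eclogite: 3390 kg/m³ × 9.80665 m/s² × 1550 m = 5.153×10^7 Pa = 515.3 bar
dunite: 3270 kg/m³ × 9.80665 m/s² × 24360 m = 7.812×10^8 Pa = 7812 bar
peridotite: 3260 kg/m³ × 9.80665 m/s² × 30280 m = 9.680×10^8 Pa = 9680 bar
Total = 97.25 + 6745 + 515.3 + 7812 + 9680 = 24850 bar

25000 bar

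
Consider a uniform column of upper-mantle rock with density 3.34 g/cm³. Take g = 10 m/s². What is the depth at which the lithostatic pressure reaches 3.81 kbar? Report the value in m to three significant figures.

h = P/(ρg) = 3.81 kbar / (3340 kg/m³ × 10 m/s²) = 3.810×10^8 Pa / 33400 Pa/m = 11407 m

11400 m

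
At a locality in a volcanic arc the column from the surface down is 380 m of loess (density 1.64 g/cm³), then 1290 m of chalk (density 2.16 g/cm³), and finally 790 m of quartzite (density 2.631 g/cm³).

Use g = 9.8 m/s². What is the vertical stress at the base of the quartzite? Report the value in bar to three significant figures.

loess: 1640 kg/m³ × 9.8 m/s² × 380 m = 6.107×10^6 Pa = 61.07 bar
chalk: 2160 kg/m³ × 9.8 m/s² × 1290 m = 2.731×10^7 Pa = 273.1 bar
quartzite: 2631 kg/m³ × 9.8 m/s² × 790 m = 2.037×10^7 Pa = 203.7 bar
Total = 61.07 + 273.1 + 203.7 = 537.83 bar

538 bar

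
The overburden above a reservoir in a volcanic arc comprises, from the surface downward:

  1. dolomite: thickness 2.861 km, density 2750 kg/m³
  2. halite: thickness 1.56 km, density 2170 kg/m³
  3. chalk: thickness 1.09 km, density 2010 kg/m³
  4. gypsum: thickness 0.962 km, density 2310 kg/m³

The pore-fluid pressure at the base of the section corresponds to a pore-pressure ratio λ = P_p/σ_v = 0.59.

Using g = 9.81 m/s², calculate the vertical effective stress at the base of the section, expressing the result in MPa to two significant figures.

Overburden (lithostatic) stress σ_v:
dolomite: 2750 kg/m³ × 9.81 m/s² × 2861 m = 7.718×10^7 Pa = 77.18 MPa
halite: 2170 kg/m³ × 9.81 m/s² × 1560 m = 3.321×10^7 Pa = 33.21 MPa
chalk: 2010 kg/m³ × 9.81 m/s² × 1090 m = 2.149×10^7 Pa = 21.49 MPa
gypsum: 2310 kg/m³ × 9.81 m/s² × 962 m = 2.180×10^7 Pa = 21.80 MPa
Total = 77.18 + 33.21 + 21.49 + 21.80 = 153.68 MPa
Pore pressure P_p = λ·σ_v = 0.59 × 153.7 MPa = 90.67 MPa
Effective stress σ' = σ_v − P_p = 153.7 − 90.67 = 63.011 MPa

63 MPa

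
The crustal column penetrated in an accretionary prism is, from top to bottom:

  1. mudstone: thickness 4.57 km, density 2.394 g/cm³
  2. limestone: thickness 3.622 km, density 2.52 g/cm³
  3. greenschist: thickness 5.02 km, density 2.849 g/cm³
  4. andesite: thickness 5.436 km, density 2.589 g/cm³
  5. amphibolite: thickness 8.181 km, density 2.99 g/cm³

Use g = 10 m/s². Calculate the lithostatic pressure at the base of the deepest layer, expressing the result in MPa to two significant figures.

mudstone: 2394 kg/m³ × 10 m/s² × 4570 m = 1.094×10^8 Pa = 109.4 MPa
limestone: 2520 kg/m³ × 10 m/s² × 3622 m = 9.127×10^7 Pa = 91.27 MPa
greenschist: 2849 kg/m³ × 10 m/s² × 5020 m = 1.430×10^8 Pa = 143.0 MPa
andesite: 2589 kg/m³ × 10 m/s² × 5436 m = 1.407×10^8 Pa = 140.7 MPa
amphibolite: 2990 kg/m³ × 10 m/s² × 8181 m = 2.446×10^8 Pa = 244.6 MPa
Total = 109.4 + 91.27 + 143.0 + 140.7 + 244.6 = 729.05 MPa

730 MPa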